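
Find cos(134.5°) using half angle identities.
cos(134.5°) = -√((1 + cos 269°)/2) = -0.7009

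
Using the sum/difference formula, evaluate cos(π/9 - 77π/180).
cos(π/9 - 77π/180) = cos π/9 cos 77π/180 + sin π/9 sin 77π/180 = 0.5446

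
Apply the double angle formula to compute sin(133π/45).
sin(133π/45) = 2 sin 133π/90 cos 133π/90 = 0.1392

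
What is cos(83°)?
cos(83°) = 0.1219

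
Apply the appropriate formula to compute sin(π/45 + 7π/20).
sin(π/45 + 7π/20) = sin π/45 cos 7π/20 + cos π/45 sin 7π/20 = 0.9205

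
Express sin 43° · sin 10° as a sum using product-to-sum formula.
sin 43° sin 10° = (1/2)[cos(43°-10°) - cos(43°+10°)]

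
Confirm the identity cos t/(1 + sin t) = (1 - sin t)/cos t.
RHS = (1 - sin t)(1 + sin t) / (cos t(1 + sin t)) = (1 - sin²t) / (cos t(1 + sin t)) = cos²t / (cos t(1 + sin t)) = cos t/(1 + sin t) = LHS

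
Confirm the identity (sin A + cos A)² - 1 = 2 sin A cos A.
LHS = sin²A + 2 sin A cos A + cos²A - 1 = (sin²A + cos²A) + 2 sin A cos A - 1 = 1 + 2 sin A cos A - 1 = 2 sin A cos A = RHS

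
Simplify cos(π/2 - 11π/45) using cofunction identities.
cos(π/2 - 11π/45) = sin(11π/45)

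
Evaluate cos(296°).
cos(296°) = 0.4384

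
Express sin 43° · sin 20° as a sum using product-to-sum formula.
sin 43° sin 20° = (1/2)[cos(43°-20°) - cos(43°+20°)]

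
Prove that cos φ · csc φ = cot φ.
LHS = cos φ · (1/sin φ) = cos φ/sin φ = cot φ = RHS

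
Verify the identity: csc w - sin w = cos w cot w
LHS = 1/sin w - sin w = (1 - sin²w)/sin w = cos²w/sin w = cos w · (cos w/sin w) = cos w cot w = RHS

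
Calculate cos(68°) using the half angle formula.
cos(68°) = √((1 + cos 136°)/2) = 0.3746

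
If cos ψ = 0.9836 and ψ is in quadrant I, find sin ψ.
sin ψ = 0.1804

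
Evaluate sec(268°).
sec(268°) = -28.65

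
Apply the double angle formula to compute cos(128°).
cos(128°) = cos²64° - sin²64° = -0.6157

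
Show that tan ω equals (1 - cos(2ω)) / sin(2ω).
RHS = 2sin²ω / (2 sin ω cos ω) = sin ω/cos ω = tan ω = LHS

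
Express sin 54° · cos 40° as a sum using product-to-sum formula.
sin 54° cos 40° = (1/2)[sin(54°+40°) + sin(54°-40°)]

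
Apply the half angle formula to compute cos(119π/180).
cos(119π/180) = -√((1 + cos 119π/90)/2) = -0.4848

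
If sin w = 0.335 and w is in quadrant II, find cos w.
cos w = -0.9422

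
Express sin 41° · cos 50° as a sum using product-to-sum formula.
sin 41° cos 50° = (1/2)[sin(41°+50°) + sin(41°-50°)]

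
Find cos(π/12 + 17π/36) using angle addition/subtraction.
cos(π/12 + 17π/36) = cos π/12 cos 17π/36 - sin π/12 sin 17π/36 = -0.1736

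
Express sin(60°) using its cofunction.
sin(60°) = cos(90° - 60°) = cos(30°)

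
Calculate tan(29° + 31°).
tan(29° + 31°) = (tan 29° + tan 31°)/(1 - tan 29° tan 31°) = √3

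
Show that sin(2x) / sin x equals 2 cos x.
LHS = 2 sin x cos x / sin x = 2 cos x = RHS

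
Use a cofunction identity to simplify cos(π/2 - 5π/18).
cos(π/2 - 5π/18) = sin(5π/18)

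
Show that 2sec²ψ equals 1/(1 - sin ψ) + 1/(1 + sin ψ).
RHS = [(1 + sin ψ) + (1 - sin ψ)] / [(1 - sin ψ)(1 + sin ψ)] = 2/(1 - sin²ψ) = 2/cos²ψ = 2sec²ψ = LHS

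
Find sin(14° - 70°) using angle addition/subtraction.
sin(14° - 70°) = sin 14° cos 70° - cos 14° sin 70° = -0.829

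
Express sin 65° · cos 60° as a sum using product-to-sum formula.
sin 65° cos 60° = (1/2)[sin(65°+60°) + sin(65°-60°)]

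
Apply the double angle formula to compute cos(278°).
cos(278°) = cos²139° - sin²139° = 0.1392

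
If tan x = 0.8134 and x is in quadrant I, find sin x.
sin x = 0.631 (using tan²x + 1 = sec²x)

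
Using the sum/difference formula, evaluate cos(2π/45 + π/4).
cos(2π/45 + π/4) = cos 2π/45 cos π/4 - sin 2π/45 sin π/4 = 0.6018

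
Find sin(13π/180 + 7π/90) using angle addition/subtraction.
sin(13π/180 + 7π/90) = sin 13π/180 cos 7π/90 + cos 13π/180 sin 7π/90 = 0.454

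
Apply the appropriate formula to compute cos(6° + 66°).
cos(6° + 66°) = cos 6° cos 66° - sin 6° sin 66° = 0.309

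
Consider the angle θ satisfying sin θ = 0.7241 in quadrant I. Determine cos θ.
cos θ = √(1 - sin²θ) = 0.6897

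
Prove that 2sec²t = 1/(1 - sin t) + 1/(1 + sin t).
RHS = [(1 + sin t) + (1 - sin t)] / [(1 - sin t)(1 + sin t)] = 2/(1 - sin²t) = 2/cos²t = 2sec²t = LHS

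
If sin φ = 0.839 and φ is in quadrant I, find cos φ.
cos φ = 0.5441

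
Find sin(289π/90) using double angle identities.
sin(289π/90) = 2 sin 289π/180 cos 289π/180 = -0.6157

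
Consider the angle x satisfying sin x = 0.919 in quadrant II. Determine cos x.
cos x = ±√(1 - sin²x) = -0.3943 (negative in QII)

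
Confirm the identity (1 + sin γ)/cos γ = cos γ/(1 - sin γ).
LHS = (1 + sin γ)(1 - sin γ) / (cos γ(1 - sin γ)) = (1 - sin²γ) / (cos γ(1 - sin γ)) = cos²γ / (cos γ(1 - sin γ)) = cos γ/(1 - sin γ) = RHS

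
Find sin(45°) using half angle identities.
sin(45°) = √((1 - cos 90°)/2) = √2/2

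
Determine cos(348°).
cos(348°) = 0.9781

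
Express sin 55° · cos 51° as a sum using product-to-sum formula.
sin 55° cos 51° = (1/2)[sin(55°+51°) + sin(55°-51°)]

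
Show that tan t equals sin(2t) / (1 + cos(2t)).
RHS = 2 sin t cos t / (2cos²t) = sin t/cos t = tan t = LHS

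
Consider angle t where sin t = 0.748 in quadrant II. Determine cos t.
cos t = ±√(1 - sin²t) = -0.6637 (negative in QII)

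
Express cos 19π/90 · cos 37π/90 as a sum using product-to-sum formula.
cos 19π/90 cos 37π/90 = (1/2)[cos(19π/90-37π/90) + cos(19π/90+37π/90)]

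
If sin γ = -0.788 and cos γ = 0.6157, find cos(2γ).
cos(2γ) = cos²γ - sin²γ = -0.2419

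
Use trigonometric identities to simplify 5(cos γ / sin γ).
5(cos γ / sin γ) = 5(cot γ) (using Quotient identity)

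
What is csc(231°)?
csc(231°) = -1.287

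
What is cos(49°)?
cos(49°) = 0.6561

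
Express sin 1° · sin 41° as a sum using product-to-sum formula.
sin 1° sin 41° = (1/2)[cos(1°-41°) - cos(1°+41°)]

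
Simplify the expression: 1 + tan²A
1 + tan²A = sec²A (using Pythagorean identity)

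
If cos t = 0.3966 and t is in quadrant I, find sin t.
sin t = 0.918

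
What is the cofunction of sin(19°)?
sin(19°) = cos(90° - 19°) = cos(71°)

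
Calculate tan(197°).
tan(197°) = 0.3057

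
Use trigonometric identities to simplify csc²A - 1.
csc²A - 1 = cot²A (using Pythagorean identity)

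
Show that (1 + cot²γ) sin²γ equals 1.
LHS = csc²γ · sin²γ = (1/sin²γ) · sin²γ = 1 = RHS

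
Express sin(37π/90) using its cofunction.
sin(37π/90) = cos(π/2 - 37π/90) = cos(4π/45)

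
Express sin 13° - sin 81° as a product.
sin 13° - sin 81° = 2 cos(47°) sin(-34°)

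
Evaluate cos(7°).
cos(7°) = 0.9925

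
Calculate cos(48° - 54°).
cos(48° - 54°) = cos 48° cos 54° + sin 48° sin 54° = 0.9945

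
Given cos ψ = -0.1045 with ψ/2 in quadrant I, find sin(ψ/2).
sin(ψ/2) = ±√((1 - cos ψ)/2); positive since ψ/2 ∈ QI, so sin(ψ/2) = 0.7431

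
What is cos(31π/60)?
cos(31π/60) = -0.05234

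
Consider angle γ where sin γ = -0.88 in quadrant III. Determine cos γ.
cos γ = ±√(1 - sin²γ) = -0.475 (negative in QIII)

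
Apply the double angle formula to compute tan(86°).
tan(86°) = 2 tan 43° / (1 - tan²43°) = 14.3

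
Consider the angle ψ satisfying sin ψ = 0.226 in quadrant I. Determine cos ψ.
cos ψ = √(1 - sin²ψ) = 0.9741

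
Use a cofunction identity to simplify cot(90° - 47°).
cot(90° - 47°) = tan(47°)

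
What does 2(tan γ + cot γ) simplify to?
2(tan γ + cot γ) = 2(sec γ csc γ) (using Quotient identities)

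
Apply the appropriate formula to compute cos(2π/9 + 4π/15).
cos(2π/9 + 4π/15) = cos 2π/9 cos 4π/15 - sin 2π/9 sin 4π/15 = 0.0349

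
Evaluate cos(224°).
cos(224°) = -0.7193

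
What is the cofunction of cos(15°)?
cos(15°) = sin(90° - 15°) = sin(75°)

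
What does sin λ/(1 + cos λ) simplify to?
sin λ/(1 + cos λ) = tan(λ/2) (using Half angle)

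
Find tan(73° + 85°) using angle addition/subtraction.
tan(73° + 85°) = (tan 73° + tan 85°)/(1 - tan 73° tan 85°) = -0.404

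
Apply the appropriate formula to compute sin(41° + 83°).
sin(41° + 83°) = sin 41° cos 83° + cos 41° sin 83° = 0.829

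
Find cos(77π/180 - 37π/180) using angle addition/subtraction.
cos(77π/180 - 37π/180) = cos 77π/180 cos 37π/180 + sin 77π/180 sin 37π/180 = 0.766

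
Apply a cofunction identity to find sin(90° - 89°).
sin(90° - 89°) = cos(89°) = 0.01745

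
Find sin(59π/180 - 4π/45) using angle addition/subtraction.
sin(59π/180 - 4π/45) = sin 59π/180 cos 4π/45 - cos 59π/180 sin 4π/45 = 0.682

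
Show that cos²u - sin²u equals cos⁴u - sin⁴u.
RHS = (cos²u - sin²u)(cos²u + sin²u) = (cos²u - sin²u) · 1 = cos²u - sin²u = LHS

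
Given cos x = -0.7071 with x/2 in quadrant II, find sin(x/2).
sin(x/2) = ±√((1 - cos x)/2); positive since x/2 ∈ QII, so sin(x/2) = 0.9239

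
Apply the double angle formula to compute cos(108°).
cos(108°) = cos²54° - sin²54° = -0.309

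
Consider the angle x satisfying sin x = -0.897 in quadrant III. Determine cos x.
cos x = ±√(1 - sin²x) = -0.442 (negative in QIII)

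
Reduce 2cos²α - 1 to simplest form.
2cos²α - 1 = cos(2α) (using Double angle)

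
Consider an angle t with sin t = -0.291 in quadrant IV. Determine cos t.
cos t = √(1 - sin²t) = 0.9567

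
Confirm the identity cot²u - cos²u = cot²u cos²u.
LHS = cos²u/sin²u - cos²u = cos²u(1/sin²u - 1) = cos²u · (1 - sin²u)/sin²u = cos²u · cos²u/sin²u = cos²u · cot²u = RHS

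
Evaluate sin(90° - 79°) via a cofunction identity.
sin(90° - 79°) = cos(79°) = 0.1908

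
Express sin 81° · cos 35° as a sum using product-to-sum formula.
sin 81° cos 35° = (1/2)[sin(81°+35°) + sin(81°-35°)]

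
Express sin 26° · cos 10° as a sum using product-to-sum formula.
sin 26° cos 10° = (1/2)[sin(26°+10°) + sin(26°-10°)]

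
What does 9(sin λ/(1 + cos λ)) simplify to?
9(sin λ/(1 + cos λ)) = 9(tan(λ/2)) (using Half angle)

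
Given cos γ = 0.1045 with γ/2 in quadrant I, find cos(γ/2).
cos(γ/2) = ±√((1 + cos γ)/2); positive since γ/2 ∈ QI, so cos(γ/2) = 0.7431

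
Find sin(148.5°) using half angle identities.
sin(148.5°) = √((1 - cos 297°)/2) = 0.5225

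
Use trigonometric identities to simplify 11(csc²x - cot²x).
11(csc²x - cot²x) = 11 (using Pythagorean identity)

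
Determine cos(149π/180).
cos(149π/180) = -0.8572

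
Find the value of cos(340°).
cos(340°) = 0.9397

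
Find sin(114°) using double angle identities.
sin(114°) = 2 sin 57° cos 57° = 0.9135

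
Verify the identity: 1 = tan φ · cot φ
RHS = (sin φ/cos φ) · (cos φ/sin φ) = 1 = LHS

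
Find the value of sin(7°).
sin(7°) = 0.1219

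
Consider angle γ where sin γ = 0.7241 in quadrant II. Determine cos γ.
cos γ = ±√(1 - sin²γ) = -0.6897 (negative in QII)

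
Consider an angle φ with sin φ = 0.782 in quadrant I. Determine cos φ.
cos φ = √(1 - sin²φ) = 0.6233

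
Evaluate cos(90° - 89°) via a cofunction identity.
cos(90° - 89°) = sin(89°) = 0.9998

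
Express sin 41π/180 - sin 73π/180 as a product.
sin 41π/180 - sin 73π/180 = 2 cos(19π/60) sin(-4π/45)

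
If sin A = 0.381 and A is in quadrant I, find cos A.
cos A = 0.9246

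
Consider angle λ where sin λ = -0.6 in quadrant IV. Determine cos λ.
cos λ = √(1 - sin²λ) = 0.8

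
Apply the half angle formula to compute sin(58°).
sin(58°) = √((1 - cos 116°)/2) = 0.848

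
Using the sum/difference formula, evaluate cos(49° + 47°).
cos(49° + 47°) = cos 49° cos 47° - sin 49° sin 47° = -0.1045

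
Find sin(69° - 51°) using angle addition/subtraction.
sin(69° - 51°) = sin 69° cos 51° - cos 69° sin 51° = 0.309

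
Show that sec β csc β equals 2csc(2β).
RHS = 2/sin(2β) = 2/(2 sin β cos β) = 1/(sin β cos β) = (1/cos β)(1/sin β) = sec β csc β = LHS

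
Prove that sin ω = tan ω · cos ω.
RHS = (sin ω/cos ω) · cos ω = sin ω = LHS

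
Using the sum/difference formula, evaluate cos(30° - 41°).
cos(30° - 41°) = cos 30° cos 41° + sin 30° sin 41° = 0.9816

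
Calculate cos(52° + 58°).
cos(52° + 58°) = cos 52° cos 58° - sin 52° sin 58° = -0.342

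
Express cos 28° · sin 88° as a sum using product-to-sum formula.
cos 28° sin 88° = (1/2)[sin(28°+88°) - sin(28°-88°)]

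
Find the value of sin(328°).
sin(328°) = -0.5299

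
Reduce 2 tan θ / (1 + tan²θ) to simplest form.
2 tan θ / (1 + tan²θ) = sin(2θ) (using Double angle)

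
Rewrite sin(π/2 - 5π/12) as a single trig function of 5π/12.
sin(π/2 - 5π/12) = cos(5π/12)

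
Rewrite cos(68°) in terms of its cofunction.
cos(68°) = sin(90° - 68°) = sin(22°)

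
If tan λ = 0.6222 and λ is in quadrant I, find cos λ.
cos λ = 0.8491 (using tan²λ + 1 = sec²λ)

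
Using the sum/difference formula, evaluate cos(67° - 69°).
cos(67° - 69°) = cos 67° cos 69° + sin 67° sin 69° = 0.9994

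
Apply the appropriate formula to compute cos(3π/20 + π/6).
cos(3π/20 + π/6) = cos 3π/20 cos π/6 - sin 3π/20 sin π/6 = 0.5446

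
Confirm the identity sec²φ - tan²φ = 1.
LHS = 1/cos²φ - sin²φ/cos²φ = (1 - sin²φ)/cos²φ = cos²φ/cos²φ = 1 = RHS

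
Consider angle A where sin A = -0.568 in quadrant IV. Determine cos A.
cos A = √(1 - sin²A) = 0.823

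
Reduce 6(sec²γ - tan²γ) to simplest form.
6(sec²γ - tan²γ) = 6 (using Pythagorean identity)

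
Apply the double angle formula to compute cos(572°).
cos(572°) = cos²286° - sin²286° = -0.848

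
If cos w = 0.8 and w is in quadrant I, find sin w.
sin w = 0.6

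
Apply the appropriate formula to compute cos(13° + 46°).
cos(13° + 46°) = cos 13° cos 46° - sin 13° sin 46° = 0.515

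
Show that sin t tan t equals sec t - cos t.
RHS = 1/cos t - cos t = (1 - cos²t)/cos t = sin²t/cos t = sin t · (sin t/cos t) = sin t tan t = LHS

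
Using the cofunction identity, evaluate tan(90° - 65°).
tan(90° - 65°) = cot(65°) = 0.4663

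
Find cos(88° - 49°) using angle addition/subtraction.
cos(88° - 49°) = cos 88° cos 49° + sin 88° sin 49° = 0.7771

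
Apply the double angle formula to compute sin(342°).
sin(342°) = 2 sin 171° cos 171° = -0.309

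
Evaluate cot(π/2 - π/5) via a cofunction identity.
cot(π/2 - π/5) = tan(π/5) = 0.7265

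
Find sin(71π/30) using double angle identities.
sin(71π/30) = 2 sin 71π/60 cos 71π/60 = 0.9135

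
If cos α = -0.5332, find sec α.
sec α = 1/cos α = -1.875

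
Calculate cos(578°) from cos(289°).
cos(578°) = cos²289° - sin²289° = -0.788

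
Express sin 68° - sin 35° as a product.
sin 68° - sin 35° = 2 cos(51.5°) sin(16.5°)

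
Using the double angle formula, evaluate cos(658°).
cos(658°) = cos²329° - sin²329° = 0.4695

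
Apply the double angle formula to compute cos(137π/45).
cos(137π/45) = 1 - 2sin²137π/90 = -0.9903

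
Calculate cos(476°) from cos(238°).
cos(476°) = cos²238° - sin²238° = -0.4384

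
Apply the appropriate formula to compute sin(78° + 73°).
sin(78° + 73°) = sin 78° cos 73° + cos 78° sin 73° = 0.4848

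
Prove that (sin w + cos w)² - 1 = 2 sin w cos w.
LHS = sin²w + 2 sin w cos w + cos²w - 1 = (sin²w + cos²w) + 2 sin w cos w - 1 = 1 + 2 sin w cos w - 1 = 2 sin w cos w = RHS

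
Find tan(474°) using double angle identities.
tan(474°) = 2 tan 237° / (1 - tan²237°) = -2.246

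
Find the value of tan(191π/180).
tan(191π/180) = 0.1944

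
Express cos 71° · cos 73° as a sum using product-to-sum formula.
cos 71° cos 73° = (1/2)[cos(71°-73°) + cos(71°+73°)]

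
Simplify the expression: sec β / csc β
sec β / csc β = tan β (using Reciprocal identities)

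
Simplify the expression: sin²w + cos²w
sin²w + cos²w = 1 (using Pythagorean identity)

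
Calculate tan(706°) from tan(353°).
tan(706°) = 2 tan 353° / (1 - tan²353°) = -0.2493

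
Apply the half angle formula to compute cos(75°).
cos(75°) = √((1 + cos 150°)/2) = (√6-√2)/4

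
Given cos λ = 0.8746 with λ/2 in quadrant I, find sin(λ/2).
sin(λ/2) = ±√((1 - cos λ)/2); positive since λ/2 ∈ QI, so sin(λ/2) = 0.2504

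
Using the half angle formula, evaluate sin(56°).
sin(56°) = √((1 - cos 112°)/2) = 0.829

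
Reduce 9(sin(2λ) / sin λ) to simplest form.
9(sin(2λ) / sin λ) = 9(2 cos λ) (using Double angle)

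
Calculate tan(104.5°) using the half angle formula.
tan(104.5°) = sin 209° / (1 + cos 209°) = -3.867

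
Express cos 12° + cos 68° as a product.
cos 12° + cos 68° = 2 cos(40°) cos(-28°)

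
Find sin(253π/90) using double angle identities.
sin(253π/90) = 2 sin 253π/180 cos 253π/180 = 0.5592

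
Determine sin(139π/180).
sin(139π/180) = 0.6561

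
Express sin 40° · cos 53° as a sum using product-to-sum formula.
sin 40° cos 53° = (1/2)[sin(40°+53°) + sin(40°-53°)]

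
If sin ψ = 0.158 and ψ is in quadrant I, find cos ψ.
cos ψ = 0.9874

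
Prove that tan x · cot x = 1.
LHS = (sin x/cos x) · (cos x/sin x) = 1 = RHS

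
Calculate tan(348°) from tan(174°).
tan(348°) = 2 tan 174° / (1 - tan²174°) = -0.2126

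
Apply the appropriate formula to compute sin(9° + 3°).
sin(9° + 3°) = sin 9° cos 3° + cos 9° sin 3° = 0.2079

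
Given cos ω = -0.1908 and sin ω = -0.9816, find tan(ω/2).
tan(ω/2) = sin ω / (1 + cos ω) = -1.213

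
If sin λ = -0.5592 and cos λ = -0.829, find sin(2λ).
sin(2λ) = 2 sin λ cos λ = 0.9272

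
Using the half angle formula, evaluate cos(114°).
cos(114°) = -√((1 + cos 228°)/2) = -0.4067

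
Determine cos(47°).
cos(47°) = 0.682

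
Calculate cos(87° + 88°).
cos(87° + 88°) = cos 87° cos 88° - sin 87° sin 88° = -0.9962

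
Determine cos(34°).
cos(34°) = 0.829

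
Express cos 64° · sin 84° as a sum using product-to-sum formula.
cos 64° sin 84° = (1/2)[sin(64°+84°) - sin(64°-84°)]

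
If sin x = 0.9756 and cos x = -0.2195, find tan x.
tan x = sin x / cos x = -4.445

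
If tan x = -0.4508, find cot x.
cot x = 1/tan x = -2.218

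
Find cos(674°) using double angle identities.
cos(674°) = cos²337° - sin²337° = 0.6947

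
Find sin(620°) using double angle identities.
sin(620°) = 2 sin 310° cos 310° = -0.9848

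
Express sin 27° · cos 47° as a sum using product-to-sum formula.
sin 27° cos 47° = (1/2)[sin(27°+47°) + sin(27°-47°)]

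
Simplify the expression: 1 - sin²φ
1 - sin²φ = cos²φ (using Pythagorean identity)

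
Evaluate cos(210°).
cos(210°) = -√3/2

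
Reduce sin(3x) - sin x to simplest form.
sin(3x) - sin x = 2 cos(2x) sin x (using Sum-to-product)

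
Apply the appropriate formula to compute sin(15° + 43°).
sin(15° + 43°) = sin 15° cos 43° + cos 15° sin 43° = 0.848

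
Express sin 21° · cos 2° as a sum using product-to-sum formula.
sin 21° cos 2° = (1/2)[sin(21°+2°) + sin(21°-2°)]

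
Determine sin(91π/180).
sin(91π/180) = 0.9998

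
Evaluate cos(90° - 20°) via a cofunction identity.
cos(90° - 20°) = sin(20°) = 0.342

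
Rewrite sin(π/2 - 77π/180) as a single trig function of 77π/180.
sin(π/2 - 77π/180) = cos(77π/180)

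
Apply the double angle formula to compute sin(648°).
sin(648°) = 2 sin 324° cos 324° = -0.9511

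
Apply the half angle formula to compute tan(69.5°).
tan(69.5°) = sin 139° / (1 + cos 139°) = 2.675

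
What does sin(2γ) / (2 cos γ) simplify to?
sin(2γ) / (2 cos γ) = sin γ (using Double angle)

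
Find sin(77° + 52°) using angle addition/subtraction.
sin(77° + 52°) = sin 77° cos 52° + cos 77° sin 52° = 0.7771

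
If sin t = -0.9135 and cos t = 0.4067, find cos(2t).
cos(2t) = cos²t - sin²t = -0.6691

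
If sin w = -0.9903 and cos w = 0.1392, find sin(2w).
sin(2w) = 2 sin w cos w = -0.2757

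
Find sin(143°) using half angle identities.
sin(143°) = √((1 - cos 286°)/2) = 0.6018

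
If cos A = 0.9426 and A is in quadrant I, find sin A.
sin A = 0.3339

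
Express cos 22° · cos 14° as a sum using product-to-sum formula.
cos 22° cos 14° = (1/2)[cos(22°-14°) + cos(22°+14°)]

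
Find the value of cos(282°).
cos(282°) = 0.2079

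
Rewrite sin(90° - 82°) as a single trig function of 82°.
sin(90° - 82°) = cos(82°)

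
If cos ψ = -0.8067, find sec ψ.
sec ψ = 1/cos ψ = -1.24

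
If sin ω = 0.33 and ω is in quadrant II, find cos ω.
cos ω = -0.944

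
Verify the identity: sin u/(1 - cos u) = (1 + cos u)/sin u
LHS = sin u(1 + cos u) / ((1 - cos u)(1 + cos u)) = sin u(1 + cos u) / (1 - cos²u) = sin u(1 + cos u) / sin²u = (1 + cos u)/sin u = RHS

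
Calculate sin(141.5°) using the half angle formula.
sin(141.5°) = √((1 - cos 283°)/2) = 0.6225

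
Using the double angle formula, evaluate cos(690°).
cos(690°) = cos²345° - sin²345° = √3/2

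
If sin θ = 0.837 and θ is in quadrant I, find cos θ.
cos θ = 0.5472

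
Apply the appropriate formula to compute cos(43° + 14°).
cos(43° + 14°) = cos 43° cos 14° - sin 43° sin 14° = 0.5446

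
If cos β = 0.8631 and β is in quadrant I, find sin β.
sin β = 0.505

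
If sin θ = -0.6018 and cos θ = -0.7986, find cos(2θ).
cos(2θ) = cos²θ - sin²θ = 0.2756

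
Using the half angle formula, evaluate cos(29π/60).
cos(29π/60) = √((1 + cos 29π/30)/2) = 0.05234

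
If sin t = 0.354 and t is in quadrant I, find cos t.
cos t = 0.9352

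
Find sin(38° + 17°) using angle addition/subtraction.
sin(38° + 17°) = sin 38° cos 17° + cos 38° sin 17° = 0.8192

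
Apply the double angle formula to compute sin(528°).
sin(528°) = 2 sin 264° cos 264° = 0.2079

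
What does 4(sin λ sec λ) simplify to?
4(sin λ sec λ) = 4(tan λ) (using Reciprocal + quotient)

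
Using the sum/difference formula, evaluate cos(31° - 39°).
cos(31° - 39°) = cos 31° cos 39° + sin 31° sin 39° = 0.9903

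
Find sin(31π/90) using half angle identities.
sin(31π/90) = √((1 - cos 31π/45)/2) = 0.8829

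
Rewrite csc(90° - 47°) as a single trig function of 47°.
csc(90° - 47°) = sec(47°)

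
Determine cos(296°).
cos(296°) = 0.4384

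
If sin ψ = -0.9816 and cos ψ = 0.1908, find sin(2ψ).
sin(2ψ) = 2 sin ψ cos ψ = -0.3746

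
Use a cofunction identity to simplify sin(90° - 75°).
sin(90° - 75°) = cos(75°)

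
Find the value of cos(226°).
cos(226°) = -0.6947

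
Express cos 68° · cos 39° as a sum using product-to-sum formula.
cos 68° cos 39° = (1/2)[cos(68°-39°) + cos(68°+39°)]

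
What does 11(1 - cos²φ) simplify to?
11(1 - cos²φ) = 11(sin²φ) (using Pythagorean identity)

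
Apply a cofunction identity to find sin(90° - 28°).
sin(90° - 28°) = cos(28°) = 0.8829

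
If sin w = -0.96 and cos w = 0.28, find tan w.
tan w = sin w / cos w = -3.429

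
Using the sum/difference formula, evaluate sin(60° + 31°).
sin(60° + 31°) = sin 60° cos 31° + cos 60° sin 31° = 0.9998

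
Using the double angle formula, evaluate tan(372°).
tan(372°) = 2 tan 186° / (1 - tan²186°) = 0.2126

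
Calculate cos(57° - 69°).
cos(57° - 69°) = cos 57° cos 69° + sin 57° sin 69° = 0.9781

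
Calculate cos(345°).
cos(345°) = (√6+√2)/4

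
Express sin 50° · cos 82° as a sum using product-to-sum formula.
sin 50° cos 82° = (1/2)[sin(50°+82°) + sin(50°-82°)]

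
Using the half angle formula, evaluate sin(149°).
sin(149°) = √((1 - cos 298°)/2) = 0.515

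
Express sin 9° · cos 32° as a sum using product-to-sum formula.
sin 9° cos 32° = (1/2)[sin(9°+32°) + sin(9°-32°)]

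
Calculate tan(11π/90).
tan(11π/90) = 0.404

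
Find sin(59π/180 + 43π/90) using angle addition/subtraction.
sin(59π/180 + 43π/90) = sin 59π/180 cos 43π/90 + cos 59π/180 sin 43π/90 = 0.5736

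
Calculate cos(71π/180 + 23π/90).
cos(71π/180 + 23π/90) = cos 71π/180 cos 23π/90 - sin 71π/180 sin 23π/90 = -0.454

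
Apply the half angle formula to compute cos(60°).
cos(60°) = √((1 + cos 120°)/2) = 1/2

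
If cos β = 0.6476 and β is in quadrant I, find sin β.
sin β = 0.762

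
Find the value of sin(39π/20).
sin(39π/20) = -0.1564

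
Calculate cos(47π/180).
cos(47π/180) = 0.682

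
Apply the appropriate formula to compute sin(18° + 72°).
sin(18° + 72°) = sin 18° cos 72° + cos 18° sin 72° = 1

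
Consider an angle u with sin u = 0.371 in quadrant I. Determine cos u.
cos u = √(1 - sin²u) = 0.9286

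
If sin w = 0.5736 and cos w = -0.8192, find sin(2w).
sin(2w) = 2 sin w cos w = -0.9398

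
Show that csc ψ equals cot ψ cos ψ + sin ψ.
RHS = cos²ψ/sin ψ + sin ψ = (cos²ψ + sin²ψ)/sin ψ = 1/sin ψ = csc ψ = LHS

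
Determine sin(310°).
sin(310°) = -0.766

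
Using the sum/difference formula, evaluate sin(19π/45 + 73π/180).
sin(19π/45 + 73π/180) = sin 19π/45 cos 73π/180 + cos 19π/45 sin 73π/180 = 0.515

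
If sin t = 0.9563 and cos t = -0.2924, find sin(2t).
sin(2t) = 2 sin t cos t = -0.5592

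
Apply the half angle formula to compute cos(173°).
cos(173°) = -√((1 + cos 346°)/2) = -0.9925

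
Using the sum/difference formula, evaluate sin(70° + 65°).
sin(70° + 65°) = sin 70° cos 65° + cos 70° sin 65° = √2/2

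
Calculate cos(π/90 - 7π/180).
cos(π/90 - 7π/180) = cos π/90 cos 7π/180 + sin π/90 sin 7π/180 = 0.9962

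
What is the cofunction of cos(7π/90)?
cos(7π/90) = sin(π/2 - 7π/90) = sin(19π/45)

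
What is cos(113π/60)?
cos(113π/60) = 0.9336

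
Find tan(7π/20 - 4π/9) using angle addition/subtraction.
tan(7π/20 - 4π/9) = (tan 7π/20 - tan 4π/9)/(1 + tan 7π/20 tan 4π/9) = -0.3057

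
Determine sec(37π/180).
sec(37π/180) = 1.252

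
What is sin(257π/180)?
sin(257π/180) = -0.9744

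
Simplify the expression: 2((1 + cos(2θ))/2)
2((1 + cos(2θ))/2) = 2(cos²θ) (using Power reduction)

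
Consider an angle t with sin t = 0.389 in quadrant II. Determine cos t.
cos t = ±√(1 - sin²t) = -0.9212 (negative in QII)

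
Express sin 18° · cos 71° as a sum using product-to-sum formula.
sin 18° cos 71° = (1/2)[sin(18°+71°) + sin(18°-71°)]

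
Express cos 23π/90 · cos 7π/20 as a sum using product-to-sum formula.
cos 23π/90 cos 7π/20 = (1/2)[cos(23π/90-7π/20) + cos(23π/90+7π/20)]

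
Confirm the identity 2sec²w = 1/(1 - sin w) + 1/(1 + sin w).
RHS = [(1 + sin w) + (1 - sin w)] / [(1 - sin w)(1 + sin w)] = 2/(1 - sin²w) = 2/cos²w = 2sec²w = LHS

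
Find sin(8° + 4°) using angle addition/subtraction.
sin(8° + 4°) = sin 8° cos 4° + cos 8° sin 4° = 0.2079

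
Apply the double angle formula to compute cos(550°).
cos(550°) = 2cos²275° - 1 = -0.9848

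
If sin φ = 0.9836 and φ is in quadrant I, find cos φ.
cos φ = 0.1804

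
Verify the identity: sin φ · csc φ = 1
LHS = sin φ · (1/sin φ) = 1 = RHS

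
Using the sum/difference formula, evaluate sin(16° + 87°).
sin(16° + 87°) = sin 16° cos 87° + cos 16° sin 87° = 0.9744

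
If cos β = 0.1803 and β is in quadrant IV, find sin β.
sin β = -0.9836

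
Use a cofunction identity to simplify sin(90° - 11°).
sin(90° - 11°) = cos(11°)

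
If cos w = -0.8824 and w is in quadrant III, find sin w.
sin w = -0.4705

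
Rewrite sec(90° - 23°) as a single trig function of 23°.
sec(90° - 23°) = csc(23°)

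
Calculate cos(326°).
cos(326°) = 0.829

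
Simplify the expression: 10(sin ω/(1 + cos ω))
10(sin ω/(1 + cos ω)) = 10(tan(ω/2)) (using Half angle)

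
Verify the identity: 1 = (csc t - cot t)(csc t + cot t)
RHS = csc²t - cot²t = (1 + cot²t) - cot²t = 1 = LHS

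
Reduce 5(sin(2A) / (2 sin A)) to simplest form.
5(sin(2A) / (2 sin A)) = 5(cos A) (using Double angle)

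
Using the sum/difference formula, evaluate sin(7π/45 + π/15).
sin(7π/45 + π/15) = sin 7π/45 cos π/15 + cos 7π/45 sin π/15 = 0.6428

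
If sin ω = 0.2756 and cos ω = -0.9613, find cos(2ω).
cos(2ω) = cos²ω - sin²ω = 0.8481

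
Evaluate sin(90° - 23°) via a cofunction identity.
sin(90° - 23°) = cos(23°) = 0.9205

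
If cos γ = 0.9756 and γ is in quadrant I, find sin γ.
sin γ = 0.2196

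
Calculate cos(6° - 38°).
cos(6° - 38°) = cos 6° cos 38° + sin 6° sin 38° = 0.848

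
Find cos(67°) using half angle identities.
cos(67°) = √((1 + cos 134°)/2) = 0.3907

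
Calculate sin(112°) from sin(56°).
sin(112°) = 2 sin 56° cos 56° = 0.9272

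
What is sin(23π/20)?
sin(23π/20) = -0.454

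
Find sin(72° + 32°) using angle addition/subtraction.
sin(72° + 32°) = sin 72° cos 32° + cos 72° sin 32° = 0.9703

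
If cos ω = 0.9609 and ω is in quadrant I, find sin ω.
sin ω = 0.2769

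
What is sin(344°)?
sin(344°) = -0.2756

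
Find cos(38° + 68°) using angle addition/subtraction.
cos(38° + 68°) = cos 38° cos 68° - sin 38° sin 68° = -0.2756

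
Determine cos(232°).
cos(232°) = -0.6157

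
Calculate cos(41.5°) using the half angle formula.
cos(41.5°) = √((1 + cos 83°)/2) = 0.749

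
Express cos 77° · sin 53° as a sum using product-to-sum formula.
cos 77° sin 53° = (1/2)[sin(77°+53°) - sin(77°-53°)]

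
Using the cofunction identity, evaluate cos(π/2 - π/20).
cos(π/2 - π/20) = sin(π/20) = 0.1564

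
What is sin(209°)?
sin(209°) = -0.4848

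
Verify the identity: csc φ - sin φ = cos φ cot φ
LHS = 1/sin φ - sin φ = (1 - sin²φ)/sin φ = cos²φ/sin φ = cos φ · (cos φ/sin φ) = cos φ cot φ = RHS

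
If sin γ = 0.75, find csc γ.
csc γ = 1/sin γ = 1.333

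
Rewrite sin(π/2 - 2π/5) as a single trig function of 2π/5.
sin(π/2 - 2π/5) = cos(2π/5)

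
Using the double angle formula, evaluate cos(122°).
cos(122°) = 1 - 2sin²61° = -0.5299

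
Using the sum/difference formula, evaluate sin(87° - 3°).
sin(87° - 3°) = sin 87° cos 3° - cos 87° sin 3° = 0.9945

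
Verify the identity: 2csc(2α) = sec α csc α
LHS = 2/sin(2α) = 2/(2 sin α cos α) = 1/(sin α cos α) = (1/cos α)(1/sin α) = sec α csc α = RHS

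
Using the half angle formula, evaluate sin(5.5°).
sin(5.5°) = √((1 - cos 11°)/2) = 0.09585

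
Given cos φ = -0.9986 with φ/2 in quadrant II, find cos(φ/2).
cos(φ/2) = ±√((1 + cos φ)/2); negative since φ/2 ∈ QII, so cos(φ/2) = -0.02646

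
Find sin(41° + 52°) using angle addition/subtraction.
sin(41° + 52°) = sin 41° cos 52° + cos 41° sin 52° = 0.9986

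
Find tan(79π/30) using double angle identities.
tan(79π/30) = 2 tan 79π/60 / (1 - tan²79π/60) = -2.246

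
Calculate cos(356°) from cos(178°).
cos(356°) = 2cos²178° - 1 = 0.9976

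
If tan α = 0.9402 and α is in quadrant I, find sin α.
sin α = 0.685 (using tan²α + 1 = sec²α)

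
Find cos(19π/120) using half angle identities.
cos(19π/120) = √((1 + cos 19π/60)/2) = 0.8788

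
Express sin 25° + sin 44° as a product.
sin 25° + sin 44° = 2 sin(34.5°) cos(-9.5°)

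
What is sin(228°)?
sin(228°) = -0.7431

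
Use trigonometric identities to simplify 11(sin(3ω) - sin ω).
11(sin(3ω) - sin ω) = 11(2 cos(2ω) sin ω) (using Sum-to-product)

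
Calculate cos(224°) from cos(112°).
cos(224°) = cos²112° - sin²112° = -0.7193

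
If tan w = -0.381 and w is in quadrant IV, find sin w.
sin w = -0.356 (using tan²w + 1 = sec²w)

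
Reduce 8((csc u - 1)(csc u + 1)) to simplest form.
8((csc u - 1)(csc u + 1)) = 8(cot²u) (using Diff. of squares)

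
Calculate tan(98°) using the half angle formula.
tan(98°) = sin 196° / (1 + cos 196°) = -7.115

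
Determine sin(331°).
sin(331°) = -0.4848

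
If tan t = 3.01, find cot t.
cot t = 1/tan t = 0.3322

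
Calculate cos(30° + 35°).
cos(30° + 35°) = cos 30° cos 35° - sin 30° sin 35° = 0.4226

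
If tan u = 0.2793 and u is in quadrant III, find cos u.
cos u = -0.9631 (using tan²u + 1 = sec²u)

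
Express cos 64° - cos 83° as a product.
cos 64° - cos 83° = -2 sin(73.5°) sin(-9.5°)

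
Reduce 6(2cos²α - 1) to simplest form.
6(2cos²α - 1) = 6(cos(2α)) (using Double angle)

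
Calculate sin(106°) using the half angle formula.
sin(106°) = √((1 - cos 212°)/2) = 0.9613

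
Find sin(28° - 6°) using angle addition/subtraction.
sin(28° - 6°) = sin 28° cos 6° - cos 28° sin 6° = 0.3746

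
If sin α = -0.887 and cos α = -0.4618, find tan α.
tan α = sin α / cos α = 1.921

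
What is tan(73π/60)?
tan(73π/60) = 0.8098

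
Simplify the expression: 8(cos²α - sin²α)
8(cos²α - sin²α) = 8(cos(2α)) (using Double angle)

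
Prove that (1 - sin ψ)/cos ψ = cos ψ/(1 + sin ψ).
LHS = (1 - sin ψ)(1 + sin ψ) / (cos ψ(1 + sin ψ)) = (1 - sin²ψ) / (cos ψ(1 + sin ψ)) = cos²ψ / (cos ψ(1 + sin ψ)) = cos ψ/(1 + sin ψ) = RHS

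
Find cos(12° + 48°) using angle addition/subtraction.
cos(12° + 48°) = cos 12° cos 48° - sin 12° sin 48° = 1/2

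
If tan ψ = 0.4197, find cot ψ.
cot ψ = 1/tan ψ = 2.383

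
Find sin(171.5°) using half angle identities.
sin(171.5°) = √((1 - cos 343°)/2) = 0.1478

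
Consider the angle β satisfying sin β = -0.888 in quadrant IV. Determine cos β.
cos β = √(1 - sin²β) = 0.4598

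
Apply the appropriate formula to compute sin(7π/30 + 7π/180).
sin(7π/30 + 7π/180) = sin 7π/30 cos 7π/180 + cos 7π/30 sin 7π/180 = 0.7547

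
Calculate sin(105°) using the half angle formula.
sin(105°) = √((1 - cos 210°)/2) = (√6+√2)/4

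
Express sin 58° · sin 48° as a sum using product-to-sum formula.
sin 58° sin 48° = (1/2)[cos(58°-48°) - cos(58°+48°)]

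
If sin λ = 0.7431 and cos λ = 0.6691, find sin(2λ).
sin(2λ) = 2 sin λ cos λ = 0.9944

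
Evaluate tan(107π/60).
tan(107π/60) = -0.8098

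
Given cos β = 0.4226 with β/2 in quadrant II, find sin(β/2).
sin(β/2) = ±√((1 - cos β)/2); positive since β/2 ∈ QII, so sin(β/2) = 0.5373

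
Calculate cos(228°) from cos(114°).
cos(228°) = cos²114° - sin²114° = -0.6691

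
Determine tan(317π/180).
tan(317π/180) = -0.9325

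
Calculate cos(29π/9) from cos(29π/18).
cos(29π/9) = cos²29π/18 - sin²29π/18 = -0.766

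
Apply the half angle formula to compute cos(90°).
cos(90°) = √((1 + cos 180°)/2) = 0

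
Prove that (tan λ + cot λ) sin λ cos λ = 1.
LHS = (sin λ/cos λ + cos λ/sin λ) sin λ cos λ = ((sin²λ + cos²λ)/(sin λ cos λ)) · sin λ cos λ = sin²λ + cos²λ = 1 = RHS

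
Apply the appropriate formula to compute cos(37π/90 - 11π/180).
cos(37π/90 - 11π/180) = cos 37π/90 cos 11π/180 + sin 37π/90 sin 11π/180 = 0.454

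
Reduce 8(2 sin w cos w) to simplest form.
8(2 sin w cos w) = 8(sin(2w)) (using Double angle)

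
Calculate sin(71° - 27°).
sin(71° - 27°) = sin 71° cos 27° - cos 71° sin 27° = 0.6947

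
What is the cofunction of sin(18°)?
sin(18°) = cos(90° - 18°) = cos(72°)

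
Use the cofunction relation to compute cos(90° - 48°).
cos(90° - 48°) = sin(48°) = 0.7431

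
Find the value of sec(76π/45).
sec(76π/45) = 1.788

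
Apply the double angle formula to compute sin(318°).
sin(318°) = 2 sin 159° cos 159° = -0.6691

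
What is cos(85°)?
cos(85°) = 0.08716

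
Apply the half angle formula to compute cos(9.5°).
cos(9.5°) = √((1 + cos 19°)/2) = 0.9863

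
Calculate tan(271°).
tan(271°) = -57.29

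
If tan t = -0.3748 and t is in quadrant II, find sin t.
sin t = 0.351 (using tan²t + 1 = sec²t)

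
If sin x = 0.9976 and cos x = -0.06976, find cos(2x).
cos(2x) = cos²x - sin²x = -0.9903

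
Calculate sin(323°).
sin(323°) = -0.6018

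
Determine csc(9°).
csc(9°) = 6.392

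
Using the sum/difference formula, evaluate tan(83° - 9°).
tan(83° - 9°) = (tan 83° - tan 9°)/(1 + tan 83° tan 9°) = 3.487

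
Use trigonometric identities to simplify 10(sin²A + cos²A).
10(sin²A + cos²A) = 10 (using Pythagorean identity)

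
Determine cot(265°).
cot(265°) = 0.08749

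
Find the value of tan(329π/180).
tan(329π/180) = -0.6009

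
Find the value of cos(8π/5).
cos(8π/5) = 0.309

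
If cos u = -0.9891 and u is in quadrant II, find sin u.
sin u = 0.1472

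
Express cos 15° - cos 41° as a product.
cos 15° - cos 41° = -2 sin(28°) sin(-13°)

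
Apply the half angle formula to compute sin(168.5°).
sin(168.5°) = √((1 - cos 337°)/2) = 0.1994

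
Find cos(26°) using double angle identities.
cos(26°) = cos²13° - sin²13° = 0.8988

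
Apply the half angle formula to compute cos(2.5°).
cos(2.5°) = √((1 + cos 5°)/2) = 0.999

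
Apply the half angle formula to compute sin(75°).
sin(75°) = √((1 - cos 150°)/2) = (√6+√2)/4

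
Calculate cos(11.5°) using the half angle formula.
cos(11.5°) = √((1 + cos 23°)/2) = 0.9799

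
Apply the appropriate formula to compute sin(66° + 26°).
sin(66° + 26°) = sin 66° cos 26° + cos 66° sin 26° = 0.9994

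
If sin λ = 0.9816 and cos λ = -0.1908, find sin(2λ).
sin(2λ) = 2 sin λ cos λ = -0.3746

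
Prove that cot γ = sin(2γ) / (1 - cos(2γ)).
RHS = 2 sin γ cos γ / (2sin²γ) = cos γ/sin γ = cot γ = LHS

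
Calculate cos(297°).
cos(297°) = 0.454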